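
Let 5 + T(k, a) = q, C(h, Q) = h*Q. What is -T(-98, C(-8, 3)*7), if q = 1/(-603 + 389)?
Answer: 1071/214 ≈ 5.0047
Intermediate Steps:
C(h, Q) = Q*h
q = -1/214 (q = 1/(-214) = -1/214 ≈ -0.0046729)
T(k, a) = -1071/214 (T(k, a) = -5 - 1/214 = -1071/214)
-T(-98, C(-8, 3)*7) = -1*(-1071/214) = 1071/214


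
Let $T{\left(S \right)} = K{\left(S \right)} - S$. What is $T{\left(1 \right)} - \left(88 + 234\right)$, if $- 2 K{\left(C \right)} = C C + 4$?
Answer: $- \frac{651}{2} \approx -325.5$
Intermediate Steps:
$K{\left(C \right)} = -2 - \frac{C^{2}}{2}$ ($K{\left(C \right)} = - \frac{C C + 4}{2} = - \frac{C^{2} + 4}{2} = - \frac{4 + C^{2}}{2} = -2 - \frac{C^{2}}{2}$)
$T{\left(S \right)} = -2 - S - \frac{S^{2}}{2}$ ($T{\left(S \right)} = \left(-2 - \frac{S^{2}}{2}\right) - S = -2 - S - \frac{S^{2}}{2}$)
$T{\left(1 \right)} - \left(88 + 234\right) = \left(-2 - 1 - \frac{1^{2}}{2}\right) - \left(88 + 234\right) = \left(-2 - 1 - \frac{1}{2}\right) - 322 = - \frac{7}{2} - 322 = - \frac{651}{2}$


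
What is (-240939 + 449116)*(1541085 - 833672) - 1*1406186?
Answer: 147265709915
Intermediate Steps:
(-240939 + 449116)*(1541085 - 833672) - 1*1406186 = 208177*707413 - 1406186 = 147267116101 - 1406186 = 147265709915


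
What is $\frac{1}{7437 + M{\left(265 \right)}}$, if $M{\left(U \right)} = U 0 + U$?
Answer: $\frac{1}{7702} \approx 0.00012984$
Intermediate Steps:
$M{\left(U \right)} = U$ ($M{\left(U \right)} = 0 + U = U$)
$\frac{1}{7437 + M{\left(265 \right)}} = \frac{1}{7437 + 265} = \frac{1}{7702}$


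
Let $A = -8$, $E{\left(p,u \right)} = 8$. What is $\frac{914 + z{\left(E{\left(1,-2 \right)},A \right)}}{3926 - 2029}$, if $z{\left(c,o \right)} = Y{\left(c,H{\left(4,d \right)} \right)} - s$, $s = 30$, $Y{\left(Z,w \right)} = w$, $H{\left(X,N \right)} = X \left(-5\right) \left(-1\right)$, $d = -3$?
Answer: $\frac{904}{1897} \approx 0.47654$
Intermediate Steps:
$H{\left(X,N \right)} = 5 X$ ($H{\left(X,N \right)} = - 5 X \left(-1\right) = 5 X$)
$z{\left(c,o \right)} = -10$ ($z{\left(c,o \right)} = 5 \cdot 4 - 30 = 20 - 30 = -10$)
$\frac{914 + z{\left(E{\left(1,-2 \right)},A \right)}}{3926 - 2029} = \frac{914 - 10}{3926 - 2029} = \frac{904}{1897}$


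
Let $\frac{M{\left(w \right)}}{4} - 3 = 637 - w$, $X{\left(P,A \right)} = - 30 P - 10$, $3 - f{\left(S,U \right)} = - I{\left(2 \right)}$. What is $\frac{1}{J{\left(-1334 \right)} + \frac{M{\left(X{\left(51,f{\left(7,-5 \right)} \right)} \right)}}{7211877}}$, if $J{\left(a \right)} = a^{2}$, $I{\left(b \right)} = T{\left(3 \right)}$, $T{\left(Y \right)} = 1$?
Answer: $\frac{7211877}{12833938995332} \approx 5.6194 \cdot 10^{-7}$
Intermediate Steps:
$I{\left(b \right)} = 1$
$f{\left(S,U \right)} = 4$ ($f{\left(S,U \right)} = 3 - \left(-1\right) 1 = 3 - -1 = 3 + 1 = 4$)
$X{\left(P,A \right)} = -10 - 30 P$
$M{\left(w \right)} = 2560 - 4 w$ ($M{\left(w \right)} = 12 + 4 \left(637 - w\right) = 12 - \left(-2548 + 4 w\right) = 2560 - 4 w$)
$\frac{1}{J{\left(-1334 \right)} + \frac{M{\left(X{\left(51,f{\left(7,-5 \right)} \right)} \right)}}{7211877}} = \frac{1}{\left(-1334\right)^{2} + \frac{2560 - 4 \left(-10 - 1530\right)}{7211877}} = \frac{1}{1779556 + \left(2560 - 4 \left(-10 - 1530\right)\right) \frac{1}{7211877}} = \frac{1}{1779556 + \left(2560 - -6160\right) \frac{1}{7211877}} = \frac{1}{1779556 + \left(2560 + 6160\right) \frac{1}{7211877}} = \frac{1}{1779556 + 8720 \cdot \frac{1}{7211877}} = \frac{1}{1779556 + \frac{8720}{7211877}} = \frac{1}{\frac{12833938995332}{7211877}} = \frac{7211877}{12833938995332}$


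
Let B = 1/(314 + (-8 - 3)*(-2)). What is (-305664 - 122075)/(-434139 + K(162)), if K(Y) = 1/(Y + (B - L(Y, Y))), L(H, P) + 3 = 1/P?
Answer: 640261549889/649841387217 ≈ 0.98526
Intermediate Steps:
L(H, P) = -3 + 1/P
B = 1/336 (B = 1/(314 - 11*(-2)) = 1/(314 + 22) = 1/336 ≈ 0.0029762)
K(Y) = 1/(1009/336 + Y - 1/Y) (K(Y) = 1/(Y + (1/336 - (-3 + 1/Y))) = 1/(Y + (1/336 + (3 - 1/Y))) = 1/(Y + (1009/336 - 1/Y)) = 1/(1009/336 + Y - 1/Y))
(-305664 - 122075)/(-434139 + K(162)) = (-305664 - 122075)/(-434139 + 336*162/(-336 + 162*(1009 + 336*162))) = -427739/(-434139 + 336*162/(-336 + 162*(1009 + 54432))) = -427739/(-434139 + 336*162/(-336 + 162*55441)) = -427739/(-434139 + 336*162/(-336 + 8981442)) = -427739/(-434139 + 336*162/8981106) = -427739/(-434139 + 336*162*(1/8981106)) = -427739/(-434139 + 9072/1496851) = -427739/(-649841387217/1496851) = -427739*(-1496851/649841387217) = 640261549889/649841387217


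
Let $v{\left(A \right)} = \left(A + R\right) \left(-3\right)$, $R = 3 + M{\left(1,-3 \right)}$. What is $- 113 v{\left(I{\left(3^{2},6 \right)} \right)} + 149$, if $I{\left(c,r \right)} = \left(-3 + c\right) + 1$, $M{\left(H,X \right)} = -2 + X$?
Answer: $1844$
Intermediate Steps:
$R = -2$ ($R = 3 - 5 = -2$)
$I{\left(c,r \right)} = -2 + c$
$v{\left(A \right)} = 6 - 3 A$ ($v{\left(A \right)} = \left(A - 2\right) \left(-3\right) = \left(-2 + A\right) \left(-3\right) = 6 - 3 A$)
$- 113 v{\left(I{\left(3^{2},6 \right)} \right)} + 149 = - 113 \left(6 - 3 \left(-2 + 3^{2}\right)\right) + 149 = - 113 \left(6 - 3 \left(-2 + 9\right)\right) + 149 = - 113 \left(6 - 21\right) + 149 = \left(-113\right) \left(-15\right) + 149 = 1695 + 149 = 1844$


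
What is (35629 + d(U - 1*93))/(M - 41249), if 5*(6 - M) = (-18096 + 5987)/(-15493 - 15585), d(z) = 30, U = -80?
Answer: -426234770/492981683 ≈ -0.86461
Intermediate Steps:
M = 920231/155390 (M = 6 - (-18096 + 5987)/(5*(-15493 - 15585)) = 6 - (-12109)/(5*(-31078)) = 6 - (-12109)*(-1)/(5*31078) = 6 - 1/5*12109/31078 = 6 - 12109/155390 = 920231/155390 ≈ 5.9221)
(35629 + d(U - 1*93))/(M - 41249) = (35629 + 30)/(920231/155390 - 41249) = 35659/(-6408761879/155390) = 35659*(-155390/6408761879) = -426234770/492981683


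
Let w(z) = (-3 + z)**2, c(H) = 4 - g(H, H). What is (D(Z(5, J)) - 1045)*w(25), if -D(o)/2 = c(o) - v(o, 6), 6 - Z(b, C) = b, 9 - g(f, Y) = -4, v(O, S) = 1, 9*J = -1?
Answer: -496100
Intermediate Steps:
J = -1/9 (J = (1/9)*(-1) = -1/9 ≈ -0.11111)
g(f, Y) = 13 (g(f, Y) = 9 - 1*(-4) = 9 + 4 = 13)
Z(b, C) = 6 - b
c(H) = -9 (c(H) = 4 - 1*13 = 4 - 13 = -9)
D(o) = 20 (D(o) = -2*(-9 - 1*1) = -2*(-9 - 1) = -2*(-10) = 20)
(D(Z(5, J)) - 1045)*w(25) = (20 - 1045)*(-3 + 25)**2 = -1025*22**2 = -1025*484 = -496100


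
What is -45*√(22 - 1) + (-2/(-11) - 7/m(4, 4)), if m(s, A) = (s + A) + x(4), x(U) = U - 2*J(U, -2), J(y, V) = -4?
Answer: -37/220 - 45*√21 ≈ -206.38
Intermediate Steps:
x(U) = 8 + U (x(U) = U - 2*(-4) = U + 8 = 8 + U)
m(s, A) = 12 + A + s (m(s, A) = (s + A) + (8 + 4) = (A + s) + 12 = 12 + A + s)
-45*√(22 - 1) + (-2/(-11) - 7/m(4, 4)) = -45*√(22 - 1) + (-2/(-11) - 7/(12 + 4 + 4)) = -45*√21 + (-2*(-1/11) - 7/20) = -45*√21 + (2/11 - 7*1/20) = -45*√21 + (2/11 - 7/20) = -45*√21 - 37/220 = -37/220 - 45*√21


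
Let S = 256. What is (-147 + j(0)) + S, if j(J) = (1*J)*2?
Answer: 109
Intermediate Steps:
j(J) = 2*J (j(J) = J*2 = 2*J)
(-147 + j(0)) + S = (-147 + 2*0) + 256 = (-147 + 0) + 256 = -147 + 256 = 109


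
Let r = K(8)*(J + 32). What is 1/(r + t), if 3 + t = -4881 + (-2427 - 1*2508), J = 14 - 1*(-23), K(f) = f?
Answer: -1/9267 ≈ -0.00010791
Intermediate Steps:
J = 37 (J = 14 + 23 = 37)
r = 552 (r = 8*(37 + 32) = 8*69 = 552)
t = -9819 (t = -3 + (-4881 + (-2427 - 1*2508)) = -3 + (-4881 + (-2427 - 2508)) = -3 + (-4881 - 4935) = -3 - 9816 = -9819)
1/(r + t) = 1/(552 - 9819) = 1/(-9267) = -1/9267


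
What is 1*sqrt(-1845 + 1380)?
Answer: I*sqrt(465) ≈ 21.564*I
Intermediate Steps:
1*sqrt(-1845 + 1380) = 1*sqrt(-465) = 1*(I*sqrt(465)) = I*sqrt(465)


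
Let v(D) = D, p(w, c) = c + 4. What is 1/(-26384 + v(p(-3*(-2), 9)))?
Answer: -1/26371 ≈ -3.7920e-5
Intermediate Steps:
p(w, c) = 4 + c
1/(-26384 + v(p(-3*(-2), 9))) = 1/(-26384 + (4 + 9)) = 1/(-26384 + 13) = 1/(-26371) = -1/26371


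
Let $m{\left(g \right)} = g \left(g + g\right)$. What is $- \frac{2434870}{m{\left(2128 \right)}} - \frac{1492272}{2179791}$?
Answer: $- \frac{1045703833837}{1096770076416} \approx -0.95344$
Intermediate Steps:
$m{\left(g \right)} = 2 g^{2}$ ($m{\left(g \right)} = g 2 g = 2 g^{2}$)
$- \frac{2434870}{m{\left(2128 \right)}} - \frac{1492272}{2179791} = - \frac{2434870}{2 \cdot 2128^{2}} - \frac{1492272}{2179791} = - \frac{2434870}{2 \cdot 4528384} - \frac{165808}{242199} = - \frac{2434870}{9056768} - \frac{165808}{242199} = \left(-2434870\right) \frac{1}{9056768} - \frac{165808}{242199} = - \frac{1217435}{4528384} - \frac{165808}{242199} = - \frac{1045703833837}{1096770076416}$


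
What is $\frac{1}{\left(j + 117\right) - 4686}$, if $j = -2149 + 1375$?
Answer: $- \frac{1}{5343} \approx -0.00018716$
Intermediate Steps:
$j = -774$
$\frac{1}{\left(j + 117\right) - 4686} = \frac{1}{\left(-774 + 117\right) - 4686} = \frac{1}{-657 - 4686} = \frac{1}{-5343} = - \frac{1}{5343}$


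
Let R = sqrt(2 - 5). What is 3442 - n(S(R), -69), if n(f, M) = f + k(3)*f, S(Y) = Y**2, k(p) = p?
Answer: 3454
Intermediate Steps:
R = I*sqrt(3) (R = sqrt(-3) = I*sqrt(3) ≈ 1.732*I)
n(f, M) = 4*f (n(f, M) = f + 3*f = 4*f)
3442 - n(S(R), -69) = 3442 - 4*(I*sqrt(3))**2 = 3442 - 4*(-3) = 3442 - 1*(-12) = 3442 + 12 = 3454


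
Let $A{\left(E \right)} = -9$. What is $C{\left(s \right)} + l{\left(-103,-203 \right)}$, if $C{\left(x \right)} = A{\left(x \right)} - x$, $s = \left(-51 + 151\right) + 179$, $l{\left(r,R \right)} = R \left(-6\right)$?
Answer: $930$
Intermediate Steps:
$l{\left(r,R \right)} = - 6 R$
$s = 279$ ($s = 100 + 179 = 279$)
$C{\left(x \right)} = -9 - x$
$C{\left(s \right)} + l{\left(-103,-203 \right)} = \left(-9 - 279\right) - -1218 = \left(-9 - 279\right) + 1218 = -288 + 1218 = 930$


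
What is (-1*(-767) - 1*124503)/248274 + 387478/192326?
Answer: 18100765759/11937386331 ≈ 1.5163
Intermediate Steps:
(-1*(-767) - 1*124503)/248274 + 387478/192326 = (767 - 124503)*(1/248274) + 387478*(1/192326) = -123736*1/248274 + 193739/96163 = -61868/124137 + 193739/96163 = 18100765759/11937386331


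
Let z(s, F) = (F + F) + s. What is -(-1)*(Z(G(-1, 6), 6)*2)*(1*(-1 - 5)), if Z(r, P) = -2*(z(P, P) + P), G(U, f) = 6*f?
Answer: 576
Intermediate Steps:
z(s, F) = s + 2*F (z(s, F) = 2*F + s = s + 2*F)
Z(r, P) = -8*P (Z(r, P) = -2*((P + 2*P) + P) = -2*(3*P + P) = -8*P)
-(-1)*(Z(G(-1, 6), 6)*2)*(1*(-1 - 5)) = -(-1)*(-8*6*2)*(1*(-1 - 5)) = -(-1)*(-48*2)*(1*(-6)) = -(-1)*(-96*(-6)) = -(-1)*576 = -1*(-576) = 576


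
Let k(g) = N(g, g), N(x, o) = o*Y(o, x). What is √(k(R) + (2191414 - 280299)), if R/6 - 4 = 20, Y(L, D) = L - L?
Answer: √1911115 ≈ 1382.4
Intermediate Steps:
Y(L, D) = 0
R = 144 (R = 24 + 6*20 = 24 + 120 = 144)
N(x, o) = 0 (N(x, o) = o*0 = 0)
k(g) = 0
√(k(R) + (2191414 - 280299)) = √(0 + (2191414 - 280299)) = √(0 + 1911115) = √1911115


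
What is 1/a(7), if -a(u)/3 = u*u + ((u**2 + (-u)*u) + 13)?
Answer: -1/186 ≈ -0.0053763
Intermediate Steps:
a(u) = -39 - 3*u**2 (a(u) = -3*(u*u + ((u**2 + (-u)*u) + 13)) = -3*(u**2 + ((u**2 - u**2) + 13)) = -3*(u**2 + (0 + 13)) = -3*(u**2 + 13) = -3*(13 + u**2) = -39 - 3*u**2)
1/a(7) = 1/(-39 - 3*7**2) = 1/(-39 - 3*49) = 1/(-39 - 147) = 1/(-186) = -1/186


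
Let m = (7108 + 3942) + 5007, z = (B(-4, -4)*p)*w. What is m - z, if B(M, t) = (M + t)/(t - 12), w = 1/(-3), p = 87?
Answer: 32143/2 ≈ 16072.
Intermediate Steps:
w = -⅓ ≈ -0.33333
B(M, t) = (M + t)/(-12 + t)
z = -29/2 (z = (((-4 - 4)/(-12 - 4))*87)*(-⅓) = ((-8/(-16))*87)*(-⅓) = (-1/16*(-8)*87)*(-⅓) = ((½)*87)*(-⅓) = (87/2)*(-⅓) = -29/2 ≈ -14.500)
m = 16057 (m = 11050 + 5007 = 16057)
m - z = 16057 - 1*(-29/2) = 16057 + 29/2 = 32143/2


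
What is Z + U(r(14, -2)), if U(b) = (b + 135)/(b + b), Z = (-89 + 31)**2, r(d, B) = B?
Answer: 13323/4 ≈ 3330.8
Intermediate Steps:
Z = 3364 (Z = (-58)**2 = 3364)
U(b) = (135 + b)/(2*b) (U(b) = (135 + b)/((2*b)) = (135 + b)*(1/(2*b)) = (135 + b)/(2*b))
Z + U(r(14, -2)) = 3364 + (1/2)*(135 - 2)/(-2) = 3364 + (1/2)*(-1/2)*133 = 3364 - 133/4 = 13323/4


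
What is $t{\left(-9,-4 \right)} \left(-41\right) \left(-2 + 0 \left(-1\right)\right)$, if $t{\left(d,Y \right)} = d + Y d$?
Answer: $2214$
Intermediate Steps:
$t{\left(-9,-4 \right)} \left(-41\right) \left(-2 + 0 \left(-1\right)\right) = - 9 \left(1 - 4\right) \left(-41\right) \left(-2 + 0 \left(-1\right)\right) = \left(-9\right) \left(-3\right) \left(-41\right) \left(-2 + 0\right) = 27 \left(-41\right) \left(-2\right) = \left(-1107\right) \left(-2\right) = 2214$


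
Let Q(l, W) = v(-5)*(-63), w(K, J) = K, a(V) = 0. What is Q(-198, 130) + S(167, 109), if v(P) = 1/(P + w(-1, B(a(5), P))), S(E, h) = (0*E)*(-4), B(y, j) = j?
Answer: 21/2 ≈ 10.500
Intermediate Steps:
S(E, h) = 0 (S(E, h) = 0*(-4) = 0)
v(P) = 1/(-1 + P) (v(P) = 1/(P - 1) = 1/(-1 + P))
Q(l, W) = 21/2 (Q(l, W) = -63/(-1 - 5) = -63/(-6) = -⅙*(-63) = 21/2)
Q(-198, 130) + S(167, 109) = 21/2 + 0 = 21/2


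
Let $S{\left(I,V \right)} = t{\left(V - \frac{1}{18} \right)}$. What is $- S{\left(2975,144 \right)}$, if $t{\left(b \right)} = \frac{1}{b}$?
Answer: $- \frac{18}{2591} \approx -0.0069471$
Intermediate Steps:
$S{\left(I,V \right)} = \frac{1}{- \frac{1}{18} + V}$ ($S{\left(I,V \right)} = \frac{1}{V - \frac{1}{18}} = \frac{1}{- \frac{1}{18} + V}$)
$- S{\left(2975,144 \right)} = - \frac{18}{-1 + 18 \cdot 144} = - \frac{18}{-1 + 2592} = - \frac{18}{2591}$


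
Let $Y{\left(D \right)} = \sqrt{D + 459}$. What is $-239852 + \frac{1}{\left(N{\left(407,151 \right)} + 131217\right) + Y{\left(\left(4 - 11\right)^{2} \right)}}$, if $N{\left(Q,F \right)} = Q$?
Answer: $- \frac{1038851591602978}{4331219217} - \frac{\sqrt{127}}{8662438434} \approx -2.3985 \cdot 10^{5}$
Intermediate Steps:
$Y{\left(D \right)} = \sqrt{459 + D}$
$-239852 + \frac{1}{\left(N{\left(407,151 \right)} + 131217\right) + Y{\left(\left(4 - 11\right)^{2} \right)}} = -239852 + \frac{1}{\left(407 + 131217\right) + \sqrt{459 + \left(4 - 11\right)^{2}}} = -239852 + \frac{1}{131624 + \sqrt{459 + \left(-7\right)^{2}}} = -239852 + \frac{1}{131624 + \sqrt{459 + 49}} = -239852 + \frac{1}{131624 + \sqrt{508}} = -239852 + \frac{1}{131624 + 2 \sqrt{127}}$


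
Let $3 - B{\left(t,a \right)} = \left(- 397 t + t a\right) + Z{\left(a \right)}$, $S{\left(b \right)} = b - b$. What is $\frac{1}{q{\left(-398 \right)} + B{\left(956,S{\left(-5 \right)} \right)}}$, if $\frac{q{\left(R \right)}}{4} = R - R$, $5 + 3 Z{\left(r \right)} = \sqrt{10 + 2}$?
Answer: $\frac{1707915}{648216366044} + \frac{3 \sqrt{3}}{648216366044} \approx 2.6348 \cdot 10^{-6}$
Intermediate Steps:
$S{\left(b \right)} = 0$
$Z{\left(r \right)} = - \frac{5}{3} + \frac{2 \sqrt{3}}{3}$ ($Z{\left(r \right)} = - \frac{5}{3} + \frac{\sqrt{10 + 2}}{3} = - \frac{5}{3} + \frac{\sqrt{12}}{3} = - \frac{5}{3} + \frac{2 \sqrt{3}}{3}$)
$q{\left(R \right)} = 0$ ($q{\left(R \right)} = 4 \left(R - R\right) = 4 \cdot 0 = 0$)
$B{\left(t,a \right)} = \frac{14}{3} + 397 t - \frac{2 \sqrt{3}}{3} - a t$ ($B{\left(t,a \right)} = 3 - \left(\left(- 397 t + t a\right) - \left(\frac{5}{3} - \frac{2 \sqrt{3}}{3}\right)\right) = 3 - \left(\left(- 397 t + a t\right) - \left(\frac{5}{3} - \frac{2 \sqrt{3}}{3}\right)\right) = 3 - \left(- \frac{5}{3} - 397 t + \frac{2 \sqrt{3}}{3} + a t\right) = \frac{14}{3} + 397 t - \frac{2 \sqrt{3}}{3} - a t$)
$\frac{1}{q{\left(-398 \right)} + B{\left(956,S{\left(-5 \right)} \right)}} = \frac{1}{0 + \left(\frac{14}{3} + 397 \cdot 956 - \frac{2 \sqrt{3}}{3} - 0 \cdot 956\right)} = \frac{1}{0 + \left(\frac{14}{3} + 379532 - \frac{2 \sqrt{3}}{3} + 0\right)} = \frac{1}{0 + \left(\frac{1138610}{3} - \frac{2 \sqrt{3}}{3}\right)} = \frac{1}{\frac{1138610}{3} - \frac{2 \sqrt{3}}{3}}$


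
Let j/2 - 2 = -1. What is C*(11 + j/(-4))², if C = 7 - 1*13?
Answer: -1323/2 ≈ -661.50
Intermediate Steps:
j = 2 (j = 4 + 2*(-1) = 4 - 2 = 2)
C = -6 (C = 7 - 13 = -6)
C*(11 + j/(-4))² = -6*(11 + 2/(-4))² = -6*(11 + 2*(-¼))² = -6*(11 - ½)² = -6*(21/2)² = -6*441/4 = -1323/2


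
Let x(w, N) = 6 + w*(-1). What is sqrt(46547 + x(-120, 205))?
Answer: sqrt(46673) ≈ 216.04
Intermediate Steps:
x(w, N) = 6 - w
sqrt(46547 + x(-120, 205)) = sqrt(46547 + (6 - 1*(-120))) = sqrt(46547 + (6 + 120)) = sqrt(46547 + 126) = sqrt(46673)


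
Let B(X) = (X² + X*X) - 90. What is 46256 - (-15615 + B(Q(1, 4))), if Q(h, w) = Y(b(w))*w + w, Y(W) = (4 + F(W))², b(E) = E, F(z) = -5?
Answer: 61833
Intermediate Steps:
Y(W) = 1 (Y(W) = (4 - 5)² = (-1)² = 1)
Q(h, w) = 2*w (Q(h, w) = 1*w + w = w + w = 2*w)
B(X) = -90 + 2*X² (B(X) = (X² + X²) - 90 = 2*X² - 90 = -90 + 2*X²)
46256 - (-15615 + B(Q(1, 4))) = 46256 - (-15615 + (-90 + 2*(2*4)²)) = 46256 - (-15615 + (-90 + 2*8²)) = 46256 - (-15615 + (-90 + 2*64)) = 46256 - (-15615 + (-90 + 128)) = 46256 - (-15615 + 38) = 46256 - 1*(-15577) = 46256 + 15577 = 61833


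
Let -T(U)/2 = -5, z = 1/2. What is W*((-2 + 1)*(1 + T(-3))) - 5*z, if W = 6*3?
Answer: -401/2 ≈ -200.50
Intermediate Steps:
z = ½ (z = 1*(½) = ½ ≈ 0.50000)
T(U) = 10 (T(U) = -2*(-5) = 10)
W = 18
W*((-2 + 1)*(1 + T(-3))) - 5*z = 18*((-2 + 1)*(1 + 10)) - 5*½ = 18*(-1*11) - 5/2 = 18*(-11) - 5/2 = -198 - 5/2 = -401/2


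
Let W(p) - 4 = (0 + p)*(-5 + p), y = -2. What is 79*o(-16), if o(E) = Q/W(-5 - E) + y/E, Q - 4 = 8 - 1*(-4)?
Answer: 7821/280 ≈ 27.932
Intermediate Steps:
Q = 16 (Q = 4 + (8 - 1*(-4)) = 4 + (8 + 4) = 4 + 12 = 16)
W(p) = 4 + p*(-5 + p) (W(p) = 4 + (0 + p)*(-5 + p) = 4 + p*(-5 + p))
o(E) = -2/E + 16/(29 + (-5 - E)² + 5*E) (o(E) = 16/(4 + (-5 - E)² - 5*(-5 - E)) - 2/E = 16/(4 + (-5 - E)² + (25 + 5*E)) - 2/E = 16/(29 + (-5 - E)² + 5*E) - 2/E = -2/E + 16/(29 + (-5 - E)² + 5*E))
79*o(-16) = 79*(2*(-54 - 1*(-16)² - 7*(-16))/(-16*(54 + (-16)² + 15*(-16)))) = 79*(2*(-1/16)*(-54 - 1*256 + 112)/(54 + 256 - 240)) = 79*(2*(-1/16)*(-54 - 256 + 112)/70) = 79*(2*(-1/16)*(1/70)*(-198)) = 79*(99/280) = 7821/280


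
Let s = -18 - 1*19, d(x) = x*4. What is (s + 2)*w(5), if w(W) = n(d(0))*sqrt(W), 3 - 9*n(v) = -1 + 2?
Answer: -70*sqrt(5)/9 ≈ -17.392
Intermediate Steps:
d(x) = 4*x
n(v) = 2/9 (n(v) = 1/3 - (-1 + 2)/9 = 1/3 - 1/9*1 = 1/3 - 1/9 = 2/9)
w(W) = 2*sqrt(W)/9
s = -37 (s = -18 - 19 = -37)
(s + 2)*w(5) = (-37 + 2)*(2*sqrt(5)/9) = -70*sqrt(5)/9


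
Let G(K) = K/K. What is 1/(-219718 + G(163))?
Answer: -1/219717 ≈ -4.5513e-6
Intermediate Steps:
G(K) = 1
1/(-219718 + G(163)) = 1/(-219718 + 1) = 1/(-219717) = -1/219717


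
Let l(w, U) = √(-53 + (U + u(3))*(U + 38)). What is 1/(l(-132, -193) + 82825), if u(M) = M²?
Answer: 82825/6859952158 - 3*√3163/6859952158 ≈ 1.2049e-5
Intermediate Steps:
l(w, U) = √(-53 + (9 + U)*(38 + U)) (l(w, U) = √(-53 + (U + 3²)*(U + 38)) = √(-53 + (U + 9)*(38 + U)) = √(-53 + (9 + U)*(38 + U)))
1/(l(-132, -193) + 82825) = 1/(√(289 + (-193)² + 47*(-193)) + 82825) = 1/(√(289 + 37249 - 9071) + 82825) = 1/(√28467 + 82825) = 1/(3*√3163 + 82825) = 1/(82825 + 3*√3163)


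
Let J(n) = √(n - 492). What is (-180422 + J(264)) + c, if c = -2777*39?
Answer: -288725 + 2*I*√57 ≈ -2.8873e+5 + 15.1*I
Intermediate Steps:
J(n) = √(-492 + n)
c = -108303
(-180422 + J(264)) + c = (-180422 + √(-492 + 264)) - 108303 = (-180422 + √(-228)) - 108303 = (-180422 + 2*I*√57) - 108303 = -288725 + 2*I*√57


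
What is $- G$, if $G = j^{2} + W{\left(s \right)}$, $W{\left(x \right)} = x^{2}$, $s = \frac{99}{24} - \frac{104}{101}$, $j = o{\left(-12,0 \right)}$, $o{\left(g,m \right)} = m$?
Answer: $- \frac{6255001}{652864} \approx -9.5809$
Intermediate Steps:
$j = 0$
$s = \frac{2501}{808}$ ($s = 99 \cdot \frac{1}{24} - \frac{104}{101} = \frac{33}{8} - \frac{104}{101} = \frac{2501}{808} \approx 3.0953$)
$G = \frac{6255001}{652864}$ ($G = 0^{2} + \left(\frac{2501}{808}\right)^{2} = 0 + \frac{6255001}{652864} = \frac{6255001}{652864} \approx 9.5809$)
$- G = \left(-1\right) \frac{6255001}{652864} = - \frac{6255001}{652864}$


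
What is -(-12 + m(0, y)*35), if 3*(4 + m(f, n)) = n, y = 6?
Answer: 82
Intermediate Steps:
m(f, n) = -4 + n/3
-(-12 + m(0, y)*35) = -(-12 + (-4 + (1/3)*6)*35) = -(-12 + (-4 + 2)*35) = -(-12 - 2*35) = -(-12 - 70) = -1*(-82) = 82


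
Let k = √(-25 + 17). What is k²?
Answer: -8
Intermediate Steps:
k = 2*I*√2 (k = √(-8) = 2*I*√2 ≈ 2.8284*I)
k² = (2*I*√2)² = -8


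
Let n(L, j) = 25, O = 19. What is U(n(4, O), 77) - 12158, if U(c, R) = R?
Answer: -12081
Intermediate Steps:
U(n(4, O), 77) - 12158 = 77 - 12158 = -12081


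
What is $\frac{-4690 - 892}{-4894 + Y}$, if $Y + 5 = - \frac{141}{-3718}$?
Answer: $\frac{20753876}{18214341} \approx 1.1394$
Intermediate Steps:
$Y = - \frac{18449}{3718}$ ($Y = -5 - \frac{141}{-3718} = -5 - - \frac{141}{3718} = -5 + \frac{141}{3718} = - \frac{18449}{3718} \approx -4.9621$)
$\frac{-4690 - 892}{-4894 + Y} = \frac{-4690 - 892}{-4894 - \frac{18449}{3718}} = - \frac{5582}{- \frac{18214341}{3718}} = \left(-5582\right) \left(- \frac{3718}{18214341}\right) = \frac{20753876}{18214341}$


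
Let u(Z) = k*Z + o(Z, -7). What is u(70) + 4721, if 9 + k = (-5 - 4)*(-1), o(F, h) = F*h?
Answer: 4231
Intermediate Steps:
k = 0 (k = -9 + (-5 - 4)*(-1) = -9 - 9*(-1) = -9 + 9 = 0)
u(Z) = -7*Z (u(Z) = 0*Z + Z*(-7) = 0 - 7*Z = -7*Z)
u(70) + 4721 = -7*70 + 4721 = -490 + 4721 = 4231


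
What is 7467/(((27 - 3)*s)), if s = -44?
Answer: -2489/352 ≈ -7.0710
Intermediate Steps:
7467/(((27 - 3)*s)) = 7467/(((27 - 3)*(-44))) = 7467/((24*(-44))) = 7467/(-1056) = 7467*(-1/1056) = -2489/352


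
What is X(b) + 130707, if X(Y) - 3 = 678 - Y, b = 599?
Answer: 130789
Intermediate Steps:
X(Y) = 681 - Y (X(Y) = 3 + (678 - Y) = 681 - Y)
X(b) + 130707 = (681 - 1*599) + 130707 = (681 - 599) + 130707 = 82 + 130707 = 130789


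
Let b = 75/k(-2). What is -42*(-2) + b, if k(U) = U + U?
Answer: 261/4 ≈ 65.250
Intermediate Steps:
k(U) = 2*U
b = -75/4 (b = 75/((2*(-2))) = 75/(-4) = 75*(-¼) = -75/4 ≈ -18.750)
-42*(-2) + b = -42*(-2) - 75/4 = 84 - 75/4 = 261/4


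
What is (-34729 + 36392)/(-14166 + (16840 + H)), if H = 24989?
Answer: 1663/27663 ≈ 0.060116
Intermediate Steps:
(-34729 + 36392)/(-14166 + (16840 + H)) = (-34729 + 36392)/(-14166 + (16840 + 24989)) = 1663/(-14166 + 41829) = 1663/27663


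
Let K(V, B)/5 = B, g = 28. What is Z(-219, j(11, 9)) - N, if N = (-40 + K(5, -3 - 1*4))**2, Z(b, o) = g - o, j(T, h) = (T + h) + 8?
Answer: -5625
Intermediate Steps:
j(T, h) = 8 + T + h
K(V, B) = 5*B
Z(b, o) = 28 - o
N = 5625 (N = (-40 + 5*(-3 - 1*4))**2 = (-40 + 5*(-3 - 4))**2 = (-40 + 5*(-7))**2 = (-40 - 35)**2 = (-75)**2 = 5625)
Z(-219, j(11, 9)) - N = (28 - (8 + 11 + 9)) - 1*5625 = (28 - 1*28) - 5625 = (28 - 28) - 5625 = 0 - 5625 = -5625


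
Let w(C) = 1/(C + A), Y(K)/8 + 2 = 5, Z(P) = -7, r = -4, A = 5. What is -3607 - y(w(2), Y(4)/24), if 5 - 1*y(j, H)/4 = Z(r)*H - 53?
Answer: -3867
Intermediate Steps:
Y(K) = 24 (Y(K) = -16 + 8*5 = -16 + 40 = 24)
w(C) = 1/(5 + C) (w(C) = 1/(C + 5) = 1/(5 + C))
y(j, H) = 232 + 28*H (y(j, H) = 20 - 4*(-7*H - 53) = 20 - 4*(-53 - 7*H) = 20 + (212 + 28*H) = 232 + 28*H)
-3607 - y(w(2), Y(4)/24) = -3607 - (232 + 28*(24/24)) = -3607 - (232 + 28*(24*(1/24))) = -3607 - (232 + 28*1) = -3607 - (232 + 28) = -3607 - 1*260 = -3607 - 260 = -3867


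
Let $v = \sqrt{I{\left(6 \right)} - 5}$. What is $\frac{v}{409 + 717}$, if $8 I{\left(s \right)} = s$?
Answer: $\frac{i \sqrt{17}}{2252} \approx 0.0018309 i$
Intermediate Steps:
$I{\left(s \right)} = \frac{s}{8}$
$v = \frac{i \sqrt{17}}{2}$ ($v = \sqrt{\frac{1}{8} \cdot 6 - 5} = \sqrt{\frac{3}{4} - 5} = \sqrt{- \frac{17}{4}} = \frac{i \sqrt{17}}{2} \approx 2.0616 i$)
$\frac{v}{409 + 717} = \frac{\frac{1}{2} i \sqrt{17}}{409 + 717} = \frac{\frac{1}{2} i \sqrt{17}}{1126} = \frac{i \sqrt{17}}{2252}$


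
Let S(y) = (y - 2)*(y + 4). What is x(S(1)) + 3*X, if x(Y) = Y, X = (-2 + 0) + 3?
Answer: -2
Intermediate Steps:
X = 1 (X = -2 + 3 = 1)
S(y) = (-2 + y)*(4 + y)
x(S(1)) + 3*X = (-8 + 1**2 + 2*1) + 3*1 = (-8 + 1 + 2) + 3 = -5 + 3 = -2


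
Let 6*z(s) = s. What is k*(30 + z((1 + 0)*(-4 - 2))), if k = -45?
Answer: -1305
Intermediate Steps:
z(s) = s/6
k*(30 + z((1 + 0)*(-4 - 2))) = -45*(30 + ((1 + 0)*(-4 - 2))/6) = -45*(30 + (1*(-6))/6) = -45*(30 + (⅙)*(-6)) = -45*(30 - 1) = -45*29 = -1305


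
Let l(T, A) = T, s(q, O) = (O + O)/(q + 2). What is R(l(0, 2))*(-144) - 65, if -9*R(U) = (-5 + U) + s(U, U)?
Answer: -145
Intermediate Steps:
s(q, O) = 2*O/(2 + q) (s(q, O) = (2*O)/(2 + q) = 2*O/(2 + q))
R(U) = 5/9 - U/9 - 2*U/(9*(2 + U)) (R(U) = -((-5 + U) + 2*U/(2 + U))/9 = -(-5 + U + 2*U/(2 + U))/9 = 5/9 - U/9 - 2*U/(9*(2 + U)))
R(l(0, 2))*(-144) - 65 = ((10 + 0 - 1*0**2)/(9*(2 + 0)))*(-144) - 65 = ((1/9)*(10 + 0 - 1*0)/2)*(-144) - 65 = ((1/9)*(1/2)*(10 + 0 + 0))*(-144) - 65 = ((1/9)*(1/2)*10)*(-144) - 65 = (5/9)*(-144) - 65 = -80 - 65 = -145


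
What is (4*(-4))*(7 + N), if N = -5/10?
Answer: -104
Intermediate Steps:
N = -1/2 (N = -5*1/10 = -1/2 ≈ -0.50000)
(4*(-4))*(7 + N) = (4*(-4))*(7 - 1/2) = -16*13/2 = -104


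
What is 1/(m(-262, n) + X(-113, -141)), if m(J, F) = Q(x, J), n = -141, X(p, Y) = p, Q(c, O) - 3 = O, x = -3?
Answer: -1/372 ≈ -0.0026882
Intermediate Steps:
Q(c, O) = 3 + O
m(J, F) = 3 + J
1/(m(-262, n) + X(-113, -141)) = 1/((3 - 262) - 113) = 1/(-259 - 113) = 1/(-372) = -1/372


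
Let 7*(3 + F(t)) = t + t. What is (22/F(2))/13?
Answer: -154/221 ≈ -0.69683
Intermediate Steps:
F(t) = -3 + 2*t/7 (F(t) = -3 + (t + t)/7 = -3 + (2*t)/7 = -3 + 2*t/7)
(22/F(2))/13 = (22/(-3 + (2/7)*2))/13 = (22/(-3 + 4/7))/13 = (22/(-17/7))/13 = (22*(-7/17))/13 = (1/13)*(-154/17) = -154/221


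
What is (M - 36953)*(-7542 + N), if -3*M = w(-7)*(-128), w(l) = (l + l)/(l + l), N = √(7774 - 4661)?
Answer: 278377734 - 110731*√3113/3 ≈ 2.7632e+8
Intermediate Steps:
N = √3113 ≈ 55.794
w(l) = 1 (w(l) = (2*l)/((2*l)) = (2*l)*(1/(2*l)) = 1)
M = 128/3 (M = -(-128)/3 = -⅓*(-128) = 128/3 ≈ 42.667)
(M - 36953)*(-7542 + N) = (128/3 - 36953)*(-7542 + √3113) = -110731*(-7542 + √3113)/3 = 278377734 - 110731*√3113/3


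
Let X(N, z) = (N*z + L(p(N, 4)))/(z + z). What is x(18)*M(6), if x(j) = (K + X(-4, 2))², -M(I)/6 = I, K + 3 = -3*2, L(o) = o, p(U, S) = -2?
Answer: -4761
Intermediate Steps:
X(N, z) = (-2 + N*z)/(2*z) (X(N, z) = (N*z - 2)/(z + z) = (-2 + N*z)/((2*z)) = (-2 + N*z)*(1/(2*z)) = (-2 + N*z)/(2*z))
K = -9 (K = -3 - 3*2 = -3 - 6 = -9)
M(I) = -6*I
x(j) = 529/4 (x(j) = (-9 + ((½)*(-4) - 1/2))² = (-9 + (-2 - 1*½))² = (-9 + (-2 - ½))² = (-9 - 5/2)² = (-23/2)² = 529/4)
x(18)*M(6) = 529*(-6*6)/4 = (529/4)*(-36) = -4761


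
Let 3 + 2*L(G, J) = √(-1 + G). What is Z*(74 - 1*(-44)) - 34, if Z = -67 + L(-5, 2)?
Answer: -8117 + 59*I*√6 ≈ -8117.0 + 144.52*I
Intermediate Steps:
L(G, J) = -3/2 + √(-1 + G)/2
Z = -137/2 + I*√6/2 (Z = -67 + (-3/2 + √(-1 - 5)/2) = -67 + (-3/2 + √(-6)/2) = -67 + (-3/2 + (I*√6)/2) = -67 + (-3/2 + I*√6/2) = -137/2 + I*√6/2 ≈ -68.5 + 1.2247*I)
Z*(74 - 1*(-44)) - 34 = (-137/2 + I*√6/2)*(74 - 1*(-44)) - 34 = (-137/2 + I*√6/2)*(74 + 44) - 34 = (-137/2 + I*√6/2)*118 - 34 = (-8083 + 59*I*√6) - 34 = -8117 + 59*I*√6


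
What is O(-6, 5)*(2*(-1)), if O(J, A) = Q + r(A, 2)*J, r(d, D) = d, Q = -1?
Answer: 62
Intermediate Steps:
O(J, A) = -1 + A*J
O(-6, 5)*(2*(-1)) = (-1 + 5*(-6))*(2*(-1)) = (-1 - 30)*(-2) = -31*(-2) = 62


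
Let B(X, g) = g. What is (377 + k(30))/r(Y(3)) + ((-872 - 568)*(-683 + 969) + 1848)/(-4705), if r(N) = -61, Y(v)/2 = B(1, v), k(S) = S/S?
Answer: 23231022/287005 ≈ 80.943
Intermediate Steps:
k(S) = 1
Y(v) = 2*v
(377 + k(30))/r(Y(3)) + ((-872 - 568)*(-683 + 969) + 1848)/(-4705) = (377 + 1)/(-61) + ((-872 - 568)*(-683 + 969) + 1848)/(-4705) = 378*(-1/61) + (-1440*286 + 1848)*(-1/4705) = -378/61 + (-411840 + 1848)*(-1/4705) = -378/61 - 409992*(-1/4705) = -378/61 + 409992/4705 = 23231022/287005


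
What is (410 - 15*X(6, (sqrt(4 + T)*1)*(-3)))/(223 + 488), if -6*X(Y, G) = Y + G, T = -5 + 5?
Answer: 410/711 ≈ 0.57665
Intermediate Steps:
T = 0
X(Y, G) = -G/6 - Y/6 (X(Y, G) = -(Y + G)/6 = -(G + Y)/6 = -G/6 - Y/6)
(410 - 15*X(6, (sqrt(4 + T)*1)*(-3)))/(223 + 488) = (410 - 15*(-sqrt(4 + 0)*1*(-3)/6 - 1/6*6))/(223 + 488) = (410 - 15*(-sqrt(4)*1*(-3)/6 - 1))/711 = (410 - 15*(-2*1*(-3)/6 - 1))*(1/711) = (410 - 15*(-(-3)/3 - 1))*(1/711) = (410 - 15*(-1/6*(-6) - 1))*(1/711) = (410 - 15*(1 - 1))*(1/711) = (410 - 15*0)*(1/711) = (410 + 0)*(1/711) = 410*(1/711) = 410/711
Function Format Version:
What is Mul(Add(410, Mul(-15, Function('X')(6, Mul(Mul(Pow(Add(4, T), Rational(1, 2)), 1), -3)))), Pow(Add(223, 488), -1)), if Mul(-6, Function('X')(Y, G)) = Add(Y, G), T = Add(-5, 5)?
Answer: Rational(410, 711) ≈ 0.57665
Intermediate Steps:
T = 0
Function('X')(Y, G) = Add(Mul(Rational(-1, 6), G), Mul(Rational(-1, 6), Y)) (Function('X')(Y, G) = Mul(Rational(-1, 6), Add(Y, G)) = Mul(Rational(-1, 6), Add(G, Y)) = Add(Mul(Rational(-1, 6), G), Mul(Rational(-1, 6), Y)))
Mul(Add(410, Mul(-15, Function('X')(6, Mul(Mul(Pow(Add(4, T), Rational(1, 2)), 1), -3)))), Pow(Add(223, 488), -1)) = Mul(Add(410, Mul(-15, Add(Mul(Rational(-1, 6), Mul(Mul(Pow(Add(4, 0), Rational(1, 2)), 1), -3)), Mul(Rational(-1, 6), 6)))), Pow(Add(223, 488), -1)) = Mul(Add(410, Mul(-15, Add(Mul(Rational(-1, 6), Mul(Mul(Pow(4, Rational(1, 2)), 1), -3)), -1))), Pow(711, -1)) = Mul(Add(410, Mul(-15, Add(Mul(Rational(-1, 6), Mul(Mul(2, 1), -3)), -1))), Rational(1, 711)) = Mul(Add(410, Mul(-15, Add(Mul(Rational(-1, 6), Mul(2, -3)), -1))), Rational(1, 711)) = Mul(Add(410, Mul(-15, Add(Mul(Rational(-1, 6), -6), -1))), Rational(1, 711)) = Mul(Add(410, Mul(-15, Add(1, -1))), Rational(1, 711)) = Mul(Add(410, Mul(-15, 0)), Rational(1, 711)) = Mul(Add(410, 0), Rational(1, 711)) = Mul(410, Rational(1, 711)) = Rational(410, 711)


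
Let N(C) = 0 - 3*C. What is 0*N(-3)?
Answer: 0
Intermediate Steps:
N(C) = -3*C
0*N(-3) = 0*(-3*(-3)) = 0*9 = 0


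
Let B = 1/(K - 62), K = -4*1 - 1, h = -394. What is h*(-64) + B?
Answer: 1689471/67 ≈ 25216.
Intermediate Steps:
K = -5 (K = -4 - 1 = -5)
B = -1/67 (B = 1/(-5 - 62) = 1/(-67) = -1/67 ≈ -0.014925)
h*(-64) + B = -394*(-64) - 1/67 = 25216 - 1/67 = 1689471/67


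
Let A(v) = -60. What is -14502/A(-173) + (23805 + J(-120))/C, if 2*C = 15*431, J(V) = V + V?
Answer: 1073147/4310 ≈ 248.99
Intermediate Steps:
J(V) = 2*V
C = 6465/2 (C = (15*431)/2 = (1/2)*6465 = 6465/2 ≈ 3232.5)
-14502/A(-173) + (23805 + J(-120))/C = -14502/(-60) + (23805 + 2*(-120))/(6465/2) = -14502*(-1/60) + (23805 - 240)*(2/6465) = 2417/10 + 23565*(2/6465) = 2417/10 + 3142/431 = 1073147/4310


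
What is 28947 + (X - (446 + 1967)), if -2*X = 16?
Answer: 26526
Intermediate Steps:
X = -8 (X = -½*16 = -8)
28947 + (X - (446 + 1967)) = 28947 + (-8 - (446 + 1967)) = 28947 + (-8 - 1*2413) = 28947 + (-8 - 2413) = 28947 - 2421 = 26526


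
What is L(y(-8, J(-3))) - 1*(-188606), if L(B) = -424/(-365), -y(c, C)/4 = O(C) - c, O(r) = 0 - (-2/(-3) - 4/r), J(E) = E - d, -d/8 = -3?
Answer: 68841614/365 ≈ 1.8861e+5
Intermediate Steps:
d = 24 (d = -8*(-3) = 24)
J(E) = -24 + E (J(E) = E - 1*24 = E - 24 = -24 + E)
O(r) = -⅔ + 4/r (O(r) = 0 - (-2*(-⅓) - 4/r) = 0 - (⅔ - 4/r) = 0 + (-⅔ + 4/r) = -⅔ + 4/r)
y(c, C) = 8/3 - 16/C + 4*c (y(c, C) = -4*((-⅔ + 4/C) - c) = -4*(-⅔ - c + 4/C) = 8/3 - 16/C + 4*c)
L(B) = 424/365 (L(B) = -424*(-1/365) = 424/365)
L(y(-8, J(-3))) - 1*(-188606) = 424/365 - 1*(-188606) = 424/365 + 188606 = 68841614/365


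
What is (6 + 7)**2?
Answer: 169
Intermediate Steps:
(6 + 7)**2 = 13**2 = 169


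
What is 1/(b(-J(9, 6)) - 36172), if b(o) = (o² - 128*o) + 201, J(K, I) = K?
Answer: -1/34738 ≈ -2.8787e-5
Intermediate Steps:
b(o) = 201 + o² - 128*o
1/(b(-J(9, 6)) - 36172) = 1/((201 + (-1*9)² - (-128)*9) - 36172) = 1/((201 + (-9)² - 128*(-9)) - 36172) = 1/((201 + 81 + 1152) - 36172) = 1/(1434 - 36172) = 1/(-34738) = -1/34738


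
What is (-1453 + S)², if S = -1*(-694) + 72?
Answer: 471969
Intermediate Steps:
S = 766 (S = 694 + 72 = 766)
(-1453 + S)² = (-1453 + 766)² = (-687)² = 471969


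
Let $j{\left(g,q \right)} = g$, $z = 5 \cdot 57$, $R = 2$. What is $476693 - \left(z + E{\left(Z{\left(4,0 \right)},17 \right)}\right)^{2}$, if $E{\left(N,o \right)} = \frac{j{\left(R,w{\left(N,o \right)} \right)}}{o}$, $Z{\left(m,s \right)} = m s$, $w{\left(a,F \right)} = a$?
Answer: $\frac{114270868}{289} \approx 3.954 \cdot 10^{5}$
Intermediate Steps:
$z = 285$
$E{\left(N,o \right)} = \frac{2}{o}$
$476693 - \left(z + E{\left(Z{\left(4,0 \right)},17 \right)}\right)^{2} = 476693 - \left(285 + \frac{2}{17}\right)^{2} = 476693 - \left(\frac{4847}{17}\right)^{2} = 476693 - \frac{23493409}{289} = \frac{114270868}{289}$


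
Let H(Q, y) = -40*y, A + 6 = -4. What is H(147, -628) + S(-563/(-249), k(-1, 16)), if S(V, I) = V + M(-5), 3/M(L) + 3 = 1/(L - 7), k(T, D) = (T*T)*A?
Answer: 231442427/9213 ≈ 25121.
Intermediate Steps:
A = -10 (A = -6 - 4 = -10)
k(T, D) = -10*T² (k(T, D) = (T*T)*(-10) = T²*(-10) = -10*T²)
M(L) = 3/(-3 + 1/(-7 + L)) (M(L) = 3/(-3 + 1/(L - 7)) = 3/(-3 + 1/(-7 + L)))
S(V, I) = -36/37 + V (S(V, I) = V + 3*(7 - 1*(-5))/(-22 + 3*(-5)) = V + 3*(7 + 5)/(-22 - 15) = V + 3*12/(-37) = V + 3*(-1/37)*12 = V - 36/37 = -36/37 + V)
H(147, -628) + S(-563/(-249), k(-1, 16)) = -40*(-628) + (-36/37 - 563/(-249)) = 25120 + (-36/37 - 563*(-1/249)) = 25120 + (-36/37 + 563/249) = 25120 + 11867/9213 = 231442427/9213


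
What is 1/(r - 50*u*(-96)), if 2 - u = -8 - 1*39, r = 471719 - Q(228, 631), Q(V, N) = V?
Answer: 1/706691 ≈ 1.4150e-6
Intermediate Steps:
r = 471491 (r = 471719 - 1*228 = 471719 - 228 = 471491)
u = 49 (u = 2 - (-8 - 1*39) = 2 - (-8 - 39) = 2 - 1*(-47) = 2 + 47 = 49)
1/(r - 50*u*(-96)) = 1/(471491 - 50*49*(-96)) = 1/(471491 - 2450*(-96)) = 1/(471491 + 235200) = 1/706691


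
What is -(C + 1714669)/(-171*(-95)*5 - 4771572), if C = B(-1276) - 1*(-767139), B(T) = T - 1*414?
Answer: 826706/1563449 ≈ 0.52877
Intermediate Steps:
B(T) = -414 + T (B(T) = T - 414 = -414 + T)
C = 765449 (C = (-414 - 1276) - 1*(-767139) = -1690 + 767139 = 765449)
-(C + 1714669)/(-171*(-95)*5 - 4771572) = -(765449 + 1714669)/(-171*(-95)*5 - 4771572) = -2480118/(16245*5 - 4771572) = -2480118/(81225 - 4771572) = -2480118/(-4690347) = -2480118*(-1)/4690347 = -1*(-826706/1563449) = 826706/1563449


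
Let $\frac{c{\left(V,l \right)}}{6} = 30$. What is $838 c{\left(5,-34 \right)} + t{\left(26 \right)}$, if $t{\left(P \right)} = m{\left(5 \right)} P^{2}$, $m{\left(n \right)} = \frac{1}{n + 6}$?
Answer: $\frac{1659916}{11} \approx 1.509 \cdot 10^{5}$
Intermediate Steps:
$m{\left(n \right)} = \frac{1}{6 + n}$
$c{\left(V,l \right)} = 180$ ($c{\left(V,l \right)} = 6 \cdot 30 = 180$)
$t{\left(P \right)} = \frac{P^{2}}{11}$ ($t{\left(P \right)} = \frac{P^{2}}{6 + 5} = \frac{P^{2}}{11}$)
$838 c{\left(5,-34 \right)} + t{\left(26 \right)} = 838 \cdot 180 + \frac{26^{2}}{11} = 150840 + \frac{1}{11} \cdot 676 = 150840 + \frac{676}{11} = \frac{1659916}{11}$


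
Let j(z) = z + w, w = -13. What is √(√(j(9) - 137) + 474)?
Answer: √(474 + I*√141) ≈ 21.773 + 0.2727*I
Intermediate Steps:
j(z) = -13 + z (j(z) = z - 13 = -13 + z)
√(√(j(9) - 137) + 474) = √(√((-13 + 9) - 137) + 474) = √(√(-4 - 137) + 474) = √(√(-141) + 474) = √(I*√141 + 474) = √(474 + I*√141)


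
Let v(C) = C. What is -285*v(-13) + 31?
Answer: 3736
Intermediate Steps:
-285*v(-13) + 31 = -285*(-13) + 31 = 3705 + 31 = 3736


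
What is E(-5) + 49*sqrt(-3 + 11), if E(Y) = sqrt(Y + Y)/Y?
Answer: 98*sqrt(2) - I*sqrt(10)/5 ≈ 138.59 - 0.63246*I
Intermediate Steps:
E(Y) = sqrt(2)/sqrt(Y) (E(Y) = sqrt(2*Y)/Y = (sqrt(2)*sqrt(Y))/Y = sqrt(2)/sqrt(Y))
E(-5) + 49*sqrt(-3 + 11) = sqrt(2)/sqrt(-5) + 49*sqrt(-3 + 11) = sqrt(2)*(-I*sqrt(5)/5) + 49*sqrt(8) = -I*sqrt(10)/5 + 49*(2*sqrt(2)) = -I*sqrt(10)/5 + 98*sqrt(2) = 98*sqrt(2) - I*sqrt(10)/5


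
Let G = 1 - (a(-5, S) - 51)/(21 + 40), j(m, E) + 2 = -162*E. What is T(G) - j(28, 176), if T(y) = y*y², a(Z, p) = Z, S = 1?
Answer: 6473737847/226981 ≈ 28521.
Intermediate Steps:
j(m, E) = -2 - 162*E
G = 117/61 (G = 1 - (-5 - 51)/(21 + 40) = 1 - (-56)/61 = 1 - 1*(-56/61) = 1 + 56/61 = 117/61 ≈ 1.9180)
T(y) = y³
T(G) - j(28, 176) = (117/61)³ - (-2 - 162*176) = 1601613/226981 - (-2 - 28512) = 1601613/226981 - 1*(-28514) = 1601613/226981 + 28514 = 6473737847/226981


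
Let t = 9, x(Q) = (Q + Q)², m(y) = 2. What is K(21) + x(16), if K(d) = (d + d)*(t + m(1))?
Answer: 1486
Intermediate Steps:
x(Q) = 4*Q² (x(Q) = (2*Q)² = 4*Q²)
K(d) = 22*d (K(d) = (d + d)*(9 + 2) = (2*d)*11 = 22*d)
K(21) + x(16) = 22*21 + 4*16² = 462 + 4*256 = 462 + 1024 = 1486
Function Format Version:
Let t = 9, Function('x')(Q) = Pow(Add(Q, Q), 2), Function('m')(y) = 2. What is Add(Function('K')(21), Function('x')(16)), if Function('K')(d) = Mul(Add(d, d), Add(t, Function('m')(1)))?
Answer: 1486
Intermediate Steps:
Function('x')(Q) = Mul(4, Pow(Q, 2)) (Function('x')(Q) = Pow(Mul(2, Q), 2) = Mul(4, Pow(Q, 2)))
Function('K')(d) = Mul(22, d) (Function('K')(d) = Mul(Add(d, d), Add(9, 2)) = Mul(Mul(2, d), 11) = Mul(22, d))
Add(Function('K')(21), Function('x')(16)) = Add(Mul(22, 21), Mul(4, Pow(16, 2))) = Add(462, Mul(4, 256)) = Add(462, 1024) = 1486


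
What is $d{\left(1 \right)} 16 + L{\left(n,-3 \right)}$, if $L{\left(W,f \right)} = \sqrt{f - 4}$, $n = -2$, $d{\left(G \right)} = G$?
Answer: $16 + i \sqrt{7} \approx 16.0 + 2.6458 i$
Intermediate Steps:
$L{\left(W,f \right)} = \sqrt{-4 + f}$
$d{\left(1 \right)} 16 + L{\left(n,-3 \right)} = 1 \cdot 16 + \sqrt{-4 - 3} = 16 + \sqrt{-7} = 16 + i \sqrt{7}$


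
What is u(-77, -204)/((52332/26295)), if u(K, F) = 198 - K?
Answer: 2410375/17444 ≈ 138.18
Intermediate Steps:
u(-77, -204)/((52332/26295)) = (198 - 1*(-77))/((52332/26295)) = (198 + 77)/((52332*(1/26295))) = 275/(17444/8765) = 275*(8765/17444) = 2410375/17444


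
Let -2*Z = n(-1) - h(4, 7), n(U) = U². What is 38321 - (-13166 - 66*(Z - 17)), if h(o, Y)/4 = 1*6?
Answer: 51124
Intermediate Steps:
h(o, Y) = 24 (h(o, Y) = 4*(1*6) = 4*6 = 24)
Z = 23/2 (Z = -((-1)² - 1*24)/2 = -(1 - 24)/2 = -½*(-23) = 23/2 ≈ 11.500)
38321 - (-13166 - 66*(Z - 17)) = 38321 - (-13166 - 66*(23/2 - 17)) = 38321 - (-13166 - 66*(-11)/2) = 38321 - (-13166 - 1*(-363)) = 38321 - (-13166 + 363) = 38321 - 1*(-12803) = 38321 + 12803 = 51124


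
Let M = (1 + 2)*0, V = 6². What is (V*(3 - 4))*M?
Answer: 0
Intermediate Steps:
V = 36
M = 0 (M = 3*0 = 0)
(V*(3 - 4))*M = (36*(3 - 4))*0 = (36*(-1))*0 = -36*0 = 0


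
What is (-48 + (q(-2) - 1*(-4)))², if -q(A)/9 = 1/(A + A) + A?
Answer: 9025/16 ≈ 564.06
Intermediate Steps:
q(A) = -9*A - 9/(2*A) (q(A) = -9*(1/(A + A) + A) = -9*(1/(2*A) + A) = -9*(A + 1/(2*A)) = -9*A - 9/(2*A))
(-48 + (q(-2) - 1*(-4)))² = (-48 + ((-9*(-2) - 9/2/(-2)) - 1*(-4)))² = (-48 + ((18 - 9/2*(-½)) + 4))² = (-48 + ((18 + 9/4) + 4))² = (-48 + (81/4 + 4))² = (-48 + 97/4)² = (-95/4)² = 9025/16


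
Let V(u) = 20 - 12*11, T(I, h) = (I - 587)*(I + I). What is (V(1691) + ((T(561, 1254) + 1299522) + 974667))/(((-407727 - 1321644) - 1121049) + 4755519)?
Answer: 2244905/1905099 ≈ 1.1784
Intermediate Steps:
T(I, h) = 2*I*(-587 + I) (T(I, h) = (-587 + I)*(2*I) = 2*I*(-587 + I))
V(u) = -112 (V(u) = 20 - 132 = -112)
(V(1691) + ((T(561, 1254) + 1299522) + 974667))/(((-407727 - 1321644) - 1121049) + 4755519) = (-112 + ((2*561*(-587 + 561) + 1299522) + 974667))/(((-407727 - 1321644) - 1121049) + 4755519) = (-112 + ((2*561*(-26) + 1299522) + 974667))/((-1729371 - 1121049) + 4755519) = (-112 + ((-29172 + 1299522) + 974667))/(-2850420 + 4755519) = (-112 + (1270350 + 974667))/1905099 = (-112 + 2245017)*(1/1905099) = 2244905*(1/1905099) = 2244905/1905099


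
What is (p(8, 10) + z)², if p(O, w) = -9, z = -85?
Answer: 8836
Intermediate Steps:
(p(8, 10) + z)² = (-9 - 85)² = (-94)² = 8836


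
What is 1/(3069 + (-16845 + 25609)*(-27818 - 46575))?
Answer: -1/651977183 ≈ -1.5338e-9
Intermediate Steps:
1/(3069 + (-16845 + 25609)*(-27818 - 46575)) = 1/(3069 + 8764*(-74393)) = 1/(3069 - 651980252) = 1/(-651977183) = -1/651977183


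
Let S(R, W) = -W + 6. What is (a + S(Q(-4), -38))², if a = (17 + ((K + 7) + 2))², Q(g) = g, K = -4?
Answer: 278784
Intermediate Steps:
S(R, W) = 6 - W
a = 484 (a = (17 + ((-4 + 7) + 2))² = (17 + (3 + 2))² = (17 + 5)² = 22² = 484)
(a + S(Q(-4), -38))² = (484 + (6 - 1*(-38)))² = (484 + (6 + 38))² = (484 + 44)² = 528² = 278784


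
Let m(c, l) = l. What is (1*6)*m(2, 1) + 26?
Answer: 32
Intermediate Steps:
(1*6)*m(2, 1) + 26 = (1*6)*1 + 26 = 6*1 + 26 = 6 + 26 = 32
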